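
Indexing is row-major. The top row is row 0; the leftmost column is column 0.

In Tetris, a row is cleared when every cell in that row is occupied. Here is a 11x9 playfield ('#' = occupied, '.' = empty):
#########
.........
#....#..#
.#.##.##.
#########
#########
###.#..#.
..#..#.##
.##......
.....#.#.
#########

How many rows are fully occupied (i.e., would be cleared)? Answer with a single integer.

Answer: 4

Derivation:
Check each row:
  row 0: 0 empty cells -> FULL (clear)
  row 1: 9 empty cells -> not full
  row 2: 6 empty cells -> not full
  row 3: 4 empty cells -> not full
  row 4: 0 empty cells -> FULL (clear)
  row 5: 0 empty cells -> FULL (clear)
  row 6: 4 empty cells -> not full
  row 7: 5 empty cells -> not full
  row 8: 7 empty cells -> not full
  row 9: 7 empty cells -> not full
  row 10: 0 empty cells -> FULL (clear)
Total rows cleared: 4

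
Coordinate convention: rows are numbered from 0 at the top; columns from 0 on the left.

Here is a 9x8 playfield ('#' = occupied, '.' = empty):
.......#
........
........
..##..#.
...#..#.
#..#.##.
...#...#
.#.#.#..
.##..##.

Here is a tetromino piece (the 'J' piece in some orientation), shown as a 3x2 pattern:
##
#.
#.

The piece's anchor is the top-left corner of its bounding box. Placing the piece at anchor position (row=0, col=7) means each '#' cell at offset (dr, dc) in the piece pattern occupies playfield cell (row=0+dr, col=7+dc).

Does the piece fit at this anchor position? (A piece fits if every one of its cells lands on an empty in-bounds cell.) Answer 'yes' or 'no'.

Answer: no

Derivation:
Check each piece cell at anchor (0, 7):
  offset (0,0) -> (0,7): occupied ('#') -> FAIL
  offset (0,1) -> (0,8): out of bounds -> FAIL
  offset (1,0) -> (1,7): empty -> OK
  offset (2,0) -> (2,7): empty -> OK
All cells valid: no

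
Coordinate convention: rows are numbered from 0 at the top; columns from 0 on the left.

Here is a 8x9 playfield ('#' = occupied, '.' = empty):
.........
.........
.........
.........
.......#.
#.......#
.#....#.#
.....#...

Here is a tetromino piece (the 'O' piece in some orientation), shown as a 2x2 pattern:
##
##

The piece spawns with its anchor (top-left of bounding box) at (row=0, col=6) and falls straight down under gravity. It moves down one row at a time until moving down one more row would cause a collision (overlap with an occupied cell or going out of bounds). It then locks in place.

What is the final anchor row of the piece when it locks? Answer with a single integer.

Spawn at (row=0, col=6). Try each row:
  row 0: fits
  row 1: fits
  row 2: fits
  row 3: blocked -> lock at row 2

Answer: 2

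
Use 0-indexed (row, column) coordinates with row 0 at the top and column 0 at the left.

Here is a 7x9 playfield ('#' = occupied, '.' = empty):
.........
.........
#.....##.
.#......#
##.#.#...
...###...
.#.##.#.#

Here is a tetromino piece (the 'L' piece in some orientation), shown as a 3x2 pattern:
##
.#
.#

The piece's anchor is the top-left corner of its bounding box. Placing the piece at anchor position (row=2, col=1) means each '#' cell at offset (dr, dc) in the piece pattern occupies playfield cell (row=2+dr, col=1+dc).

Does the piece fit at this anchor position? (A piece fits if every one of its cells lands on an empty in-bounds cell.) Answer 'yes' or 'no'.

Answer: yes

Derivation:
Check each piece cell at anchor (2, 1):
  offset (0,0) -> (2,1): empty -> OK
  offset (0,1) -> (2,2): empty -> OK
  offset (1,1) -> (3,2): empty -> OK
  offset (2,1) -> (4,2): empty -> OK
All cells valid: yes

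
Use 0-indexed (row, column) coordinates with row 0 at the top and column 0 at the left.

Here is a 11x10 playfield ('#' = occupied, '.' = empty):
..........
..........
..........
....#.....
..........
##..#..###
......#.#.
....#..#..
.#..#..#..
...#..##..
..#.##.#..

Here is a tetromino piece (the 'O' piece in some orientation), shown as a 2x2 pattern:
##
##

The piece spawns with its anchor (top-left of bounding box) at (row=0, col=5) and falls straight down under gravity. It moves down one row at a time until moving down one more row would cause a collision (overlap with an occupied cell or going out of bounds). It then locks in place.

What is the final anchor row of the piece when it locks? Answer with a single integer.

Answer: 4

Derivation:
Spawn at (row=0, col=5). Try each row:
  row 0: fits
  row 1: fits
  row 2: fits
  row 3: fits
  row 4: fits
  row 5: blocked -> lock at row 4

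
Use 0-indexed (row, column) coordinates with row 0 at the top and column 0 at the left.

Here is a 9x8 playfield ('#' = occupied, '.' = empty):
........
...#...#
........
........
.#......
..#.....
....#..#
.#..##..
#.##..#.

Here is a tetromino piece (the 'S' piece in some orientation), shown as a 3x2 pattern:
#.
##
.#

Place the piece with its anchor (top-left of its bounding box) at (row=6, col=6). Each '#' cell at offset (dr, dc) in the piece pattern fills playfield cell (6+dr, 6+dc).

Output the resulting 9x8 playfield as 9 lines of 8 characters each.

Fill (6+0,6+0) = (6,6)
Fill (6+1,6+0) = (7,6)
Fill (6+1,6+1) = (7,7)
Fill (6+2,6+1) = (8,7)

Answer: ........
...#...#
........
........
.#......
..#.....
....#.##
.#..####
#.##..##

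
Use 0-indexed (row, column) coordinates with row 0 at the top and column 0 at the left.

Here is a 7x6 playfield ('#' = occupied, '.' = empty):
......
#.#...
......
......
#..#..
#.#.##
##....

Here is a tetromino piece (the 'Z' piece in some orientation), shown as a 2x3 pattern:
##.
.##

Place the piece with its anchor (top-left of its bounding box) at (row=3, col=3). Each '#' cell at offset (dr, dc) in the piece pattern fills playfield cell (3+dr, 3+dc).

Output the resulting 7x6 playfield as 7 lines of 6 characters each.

Answer: ......
#.#...
......
...##.
#..###
#.#.##
##....

Derivation:
Fill (3+0,3+0) = (3,3)
Fill (3+0,3+1) = (3,4)
Fill (3+1,3+1) = (4,4)
Fill (3+1,3+2) = (4,5)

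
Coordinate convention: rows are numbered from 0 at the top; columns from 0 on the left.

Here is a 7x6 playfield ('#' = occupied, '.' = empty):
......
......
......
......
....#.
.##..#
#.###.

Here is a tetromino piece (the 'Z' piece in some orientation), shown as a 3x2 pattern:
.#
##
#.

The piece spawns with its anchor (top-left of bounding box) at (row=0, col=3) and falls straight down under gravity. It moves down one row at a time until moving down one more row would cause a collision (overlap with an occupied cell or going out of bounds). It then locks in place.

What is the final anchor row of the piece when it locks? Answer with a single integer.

Answer: 2

Derivation:
Spawn at (row=0, col=3). Try each row:
  row 0: fits
  row 1: fits
  row 2: fits
  row 3: blocked -> lock at row 2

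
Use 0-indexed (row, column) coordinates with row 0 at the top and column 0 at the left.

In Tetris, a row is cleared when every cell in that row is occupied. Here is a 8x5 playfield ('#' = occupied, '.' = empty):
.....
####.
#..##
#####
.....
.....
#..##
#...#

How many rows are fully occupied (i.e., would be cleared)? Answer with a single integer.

Answer: 1

Derivation:
Check each row:
  row 0: 5 empty cells -> not full
  row 1: 1 empty cell -> not full
  row 2: 2 empty cells -> not full
  row 3: 0 empty cells -> FULL (clear)
  row 4: 5 empty cells -> not full
  row 5: 5 empty cells -> not full
  row 6: 2 empty cells -> not full
  row 7: 3 empty cells -> not full
Total rows cleared: 1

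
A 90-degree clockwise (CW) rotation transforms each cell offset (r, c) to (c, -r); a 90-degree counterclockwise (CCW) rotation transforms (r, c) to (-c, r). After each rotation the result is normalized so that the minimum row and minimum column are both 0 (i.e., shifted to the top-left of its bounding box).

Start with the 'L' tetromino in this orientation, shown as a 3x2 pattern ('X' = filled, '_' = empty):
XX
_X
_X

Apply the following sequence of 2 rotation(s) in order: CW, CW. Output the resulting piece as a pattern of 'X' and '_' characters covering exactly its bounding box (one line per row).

Start:
XX
_X
_X
After rotation 1 (CW):
__X
XXX
After rotation 2 (CW):
X_
X_
XX

Answer: X_
X_
XX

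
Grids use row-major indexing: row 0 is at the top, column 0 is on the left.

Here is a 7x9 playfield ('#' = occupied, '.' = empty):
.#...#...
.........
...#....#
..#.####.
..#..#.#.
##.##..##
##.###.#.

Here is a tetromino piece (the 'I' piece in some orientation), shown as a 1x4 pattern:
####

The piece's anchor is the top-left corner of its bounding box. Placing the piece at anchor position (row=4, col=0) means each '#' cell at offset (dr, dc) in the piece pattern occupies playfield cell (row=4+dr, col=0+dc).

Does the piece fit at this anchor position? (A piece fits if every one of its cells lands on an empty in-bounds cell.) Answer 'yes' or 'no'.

Answer: no

Derivation:
Check each piece cell at anchor (4, 0):
  offset (0,0) -> (4,0): empty -> OK
  offset (0,1) -> (4,1): empty -> OK
  offset (0,2) -> (4,2): occupied ('#') -> FAIL
  offset (0,3) -> (4,3): empty -> OK
All cells valid: no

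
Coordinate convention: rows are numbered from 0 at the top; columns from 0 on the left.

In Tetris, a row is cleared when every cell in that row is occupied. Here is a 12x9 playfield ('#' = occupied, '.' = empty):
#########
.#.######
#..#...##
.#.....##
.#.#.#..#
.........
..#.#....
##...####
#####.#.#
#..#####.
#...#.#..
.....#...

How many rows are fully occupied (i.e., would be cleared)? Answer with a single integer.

Check each row:
  row 0: 0 empty cells -> FULL (clear)
  row 1: 2 empty cells -> not full
  row 2: 5 empty cells -> not full
  row 3: 6 empty cells -> not full
  row 4: 5 empty cells -> not full
  row 5: 9 empty cells -> not full
  row 6: 7 empty cells -> not full
  row 7: 3 empty cells -> not full
  row 8: 2 empty cells -> not full
  row 9: 3 empty cells -> not full
  row 10: 6 empty cells -> not full
  row 11: 8 empty cells -> not full
Total rows cleared: 1

Answer: 1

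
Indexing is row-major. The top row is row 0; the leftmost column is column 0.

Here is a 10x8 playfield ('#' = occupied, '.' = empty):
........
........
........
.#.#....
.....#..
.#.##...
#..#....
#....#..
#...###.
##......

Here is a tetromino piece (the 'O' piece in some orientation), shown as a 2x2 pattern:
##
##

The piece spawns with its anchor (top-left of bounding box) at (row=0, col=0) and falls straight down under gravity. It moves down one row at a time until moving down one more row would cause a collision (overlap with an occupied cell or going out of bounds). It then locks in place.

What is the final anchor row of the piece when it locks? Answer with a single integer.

Spawn at (row=0, col=0). Try each row:
  row 0: fits
  row 1: fits
  row 2: blocked -> lock at row 1

Answer: 1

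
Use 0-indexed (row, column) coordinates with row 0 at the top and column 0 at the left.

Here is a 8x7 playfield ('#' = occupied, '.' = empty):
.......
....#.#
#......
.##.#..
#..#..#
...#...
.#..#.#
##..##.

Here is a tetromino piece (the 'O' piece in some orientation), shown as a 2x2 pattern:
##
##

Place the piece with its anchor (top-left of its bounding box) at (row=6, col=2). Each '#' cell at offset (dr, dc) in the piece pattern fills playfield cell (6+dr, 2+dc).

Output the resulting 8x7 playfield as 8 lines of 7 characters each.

Fill (6+0,2+0) = (6,2)
Fill (6+0,2+1) = (6,3)
Fill (6+1,2+0) = (7,2)
Fill (6+1,2+1) = (7,3)

Answer: .......
....#.#
#......
.##.#..
#..#..#
...#...
.####.#
######.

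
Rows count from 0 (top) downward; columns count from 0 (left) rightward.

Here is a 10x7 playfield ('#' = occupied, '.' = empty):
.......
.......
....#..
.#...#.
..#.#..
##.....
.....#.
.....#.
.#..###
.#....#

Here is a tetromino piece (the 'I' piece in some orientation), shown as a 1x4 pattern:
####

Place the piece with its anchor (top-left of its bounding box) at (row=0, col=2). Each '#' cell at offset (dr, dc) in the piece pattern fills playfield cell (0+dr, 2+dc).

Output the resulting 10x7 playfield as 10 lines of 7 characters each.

Answer: ..####.
.......
....#..
.#...#.
..#.#..
##.....
.....#.
.....#.
.#..###
.#....#

Derivation:
Fill (0+0,2+0) = (0,2)
Fill (0+0,2+1) = (0,3)
Fill (0+0,2+2) = (0,4)
Fill (0+0,2+3) = (0,5)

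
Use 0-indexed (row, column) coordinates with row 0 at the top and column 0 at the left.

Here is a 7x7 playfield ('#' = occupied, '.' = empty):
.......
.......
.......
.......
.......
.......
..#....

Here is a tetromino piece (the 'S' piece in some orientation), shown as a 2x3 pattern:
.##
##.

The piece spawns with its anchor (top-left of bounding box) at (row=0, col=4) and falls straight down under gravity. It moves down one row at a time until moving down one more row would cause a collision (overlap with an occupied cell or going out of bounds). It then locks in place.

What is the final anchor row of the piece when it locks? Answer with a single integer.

Answer: 5

Derivation:
Spawn at (row=0, col=4). Try each row:
  row 0: fits
  row 1: fits
  row 2: fits
  row 3: fits
  row 4: fits
  row 5: fits
  row 6: blocked -> lock at row 5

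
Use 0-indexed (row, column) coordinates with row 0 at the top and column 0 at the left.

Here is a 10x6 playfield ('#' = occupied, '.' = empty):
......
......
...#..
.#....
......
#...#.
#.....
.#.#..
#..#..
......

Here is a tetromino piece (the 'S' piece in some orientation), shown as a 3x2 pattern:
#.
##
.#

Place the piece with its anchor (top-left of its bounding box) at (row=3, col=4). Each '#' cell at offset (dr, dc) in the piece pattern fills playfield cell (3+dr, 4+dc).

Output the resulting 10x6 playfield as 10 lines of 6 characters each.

Answer: ......
......
...#..
.#..#.
....##
#...##
#.....
.#.#..
#..#..
......

Derivation:
Fill (3+0,4+0) = (3,4)
Fill (3+1,4+0) = (4,4)
Fill (3+1,4+1) = (4,5)
Fill (3+2,4+1) = (5,5)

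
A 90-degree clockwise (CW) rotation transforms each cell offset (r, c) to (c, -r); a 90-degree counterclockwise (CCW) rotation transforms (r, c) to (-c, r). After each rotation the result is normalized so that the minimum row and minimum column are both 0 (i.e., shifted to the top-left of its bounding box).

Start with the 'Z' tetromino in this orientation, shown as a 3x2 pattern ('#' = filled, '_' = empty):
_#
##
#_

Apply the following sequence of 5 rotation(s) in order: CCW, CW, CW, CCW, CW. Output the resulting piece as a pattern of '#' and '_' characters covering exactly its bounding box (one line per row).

Answer: ##_
_##

Derivation:
Start:
_#
##
#_
After rotation 1 (CCW):
##_
_##
After rotation 2 (CW):
_#
##
#_
After rotation 3 (CW):
##_
_##
After rotation 4 (CCW):
_#
##
#_
After rotation 5 (CW):
##_
_##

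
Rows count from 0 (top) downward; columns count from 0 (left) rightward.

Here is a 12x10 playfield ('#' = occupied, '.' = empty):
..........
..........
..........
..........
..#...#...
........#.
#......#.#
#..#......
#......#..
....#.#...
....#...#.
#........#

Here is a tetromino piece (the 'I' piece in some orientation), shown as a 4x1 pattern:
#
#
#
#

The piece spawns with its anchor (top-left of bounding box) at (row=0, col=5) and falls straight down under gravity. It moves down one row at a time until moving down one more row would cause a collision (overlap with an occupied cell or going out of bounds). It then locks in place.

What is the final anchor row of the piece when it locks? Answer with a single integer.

Spawn at (row=0, col=5). Try each row:
  row 0: fits
  row 1: fits
  row 2: fits
  row 3: fits
  row 4: fits
  row 5: fits
  row 6: fits
  row 7: fits
  row 8: fits
  row 9: blocked -> lock at row 8

Answer: 8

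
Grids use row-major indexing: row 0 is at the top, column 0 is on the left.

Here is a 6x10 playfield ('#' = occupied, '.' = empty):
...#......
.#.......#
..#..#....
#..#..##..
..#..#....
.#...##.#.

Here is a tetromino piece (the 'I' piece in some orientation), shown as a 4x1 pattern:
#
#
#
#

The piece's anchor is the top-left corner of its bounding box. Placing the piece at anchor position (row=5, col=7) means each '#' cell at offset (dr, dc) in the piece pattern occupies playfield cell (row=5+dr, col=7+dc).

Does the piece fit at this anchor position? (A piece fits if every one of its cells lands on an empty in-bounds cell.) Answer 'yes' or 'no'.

Answer: no

Derivation:
Check each piece cell at anchor (5, 7):
  offset (0,0) -> (5,7): empty -> OK
  offset (1,0) -> (6,7): out of bounds -> FAIL
  offset (2,0) -> (7,7): out of bounds -> FAIL
  offset (3,0) -> (8,7): out of bounds -> FAIL
All cells valid: no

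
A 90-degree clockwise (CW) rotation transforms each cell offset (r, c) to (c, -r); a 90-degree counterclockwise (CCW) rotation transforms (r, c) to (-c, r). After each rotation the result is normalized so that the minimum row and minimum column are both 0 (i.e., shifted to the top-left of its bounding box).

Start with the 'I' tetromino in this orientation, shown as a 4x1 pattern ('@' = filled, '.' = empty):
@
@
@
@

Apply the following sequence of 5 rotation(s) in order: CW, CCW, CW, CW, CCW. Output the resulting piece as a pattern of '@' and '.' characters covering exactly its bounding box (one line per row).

Answer: @@@@

Derivation:
Start:
@
@
@
@
After rotation 1 (CW):
@@@@
After rotation 2 (CCW):
@
@
@
@
After rotation 3 (CW):
@@@@
After rotation 4 (CW):
@
@
@
@
After rotation 5 (CCW):
@@@@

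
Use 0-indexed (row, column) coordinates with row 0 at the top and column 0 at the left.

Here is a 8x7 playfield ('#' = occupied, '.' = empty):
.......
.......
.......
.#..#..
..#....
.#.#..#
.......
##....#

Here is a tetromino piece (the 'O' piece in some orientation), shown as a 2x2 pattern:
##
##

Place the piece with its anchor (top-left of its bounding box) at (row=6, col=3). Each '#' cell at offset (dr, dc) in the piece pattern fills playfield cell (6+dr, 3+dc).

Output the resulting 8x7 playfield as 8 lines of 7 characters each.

Fill (6+0,3+0) = (6,3)
Fill (6+0,3+1) = (6,4)
Fill (6+1,3+0) = (7,3)
Fill (6+1,3+1) = (7,4)

Answer: .......
.......
.......
.#..#..
..#....
.#.#..#
...##..
##.##.#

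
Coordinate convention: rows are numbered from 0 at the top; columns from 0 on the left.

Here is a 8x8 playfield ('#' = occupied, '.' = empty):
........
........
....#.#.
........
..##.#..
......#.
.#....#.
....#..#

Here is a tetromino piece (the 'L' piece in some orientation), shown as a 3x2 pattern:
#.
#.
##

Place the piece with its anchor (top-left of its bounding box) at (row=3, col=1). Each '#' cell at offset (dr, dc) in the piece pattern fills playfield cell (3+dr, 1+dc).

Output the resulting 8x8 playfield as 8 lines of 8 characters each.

Answer: ........
........
....#.#.
.#......
.###.#..
.##...#.
.#....#.
....#..#

Derivation:
Fill (3+0,1+0) = (3,1)
Fill (3+1,1+0) = (4,1)
Fill (3+2,1+0) = (5,1)
Fill (3+2,1+1) = (5,2)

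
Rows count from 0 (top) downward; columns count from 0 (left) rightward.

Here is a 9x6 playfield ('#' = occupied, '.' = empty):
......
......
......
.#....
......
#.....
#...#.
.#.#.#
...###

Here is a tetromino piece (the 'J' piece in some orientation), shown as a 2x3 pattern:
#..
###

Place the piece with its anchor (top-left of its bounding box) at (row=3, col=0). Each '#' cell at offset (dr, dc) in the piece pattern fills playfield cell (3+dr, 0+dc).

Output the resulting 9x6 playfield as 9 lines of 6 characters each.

Fill (3+0,0+0) = (3,0)
Fill (3+1,0+0) = (4,0)
Fill (3+1,0+1) = (4,1)
Fill (3+1,0+2) = (4,2)

Answer: ......
......
......
##....
###...
#.....
#...#.
.#.#.#
...###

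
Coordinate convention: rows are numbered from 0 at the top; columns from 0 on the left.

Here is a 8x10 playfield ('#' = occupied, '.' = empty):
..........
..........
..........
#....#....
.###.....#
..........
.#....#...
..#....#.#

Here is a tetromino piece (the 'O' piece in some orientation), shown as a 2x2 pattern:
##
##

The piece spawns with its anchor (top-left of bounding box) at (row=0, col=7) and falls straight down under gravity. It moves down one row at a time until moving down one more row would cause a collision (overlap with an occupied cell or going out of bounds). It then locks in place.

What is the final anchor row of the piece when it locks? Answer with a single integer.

Spawn at (row=0, col=7). Try each row:
  row 0: fits
  row 1: fits
  row 2: fits
  row 3: fits
  row 4: fits
  row 5: fits
  row 6: blocked -> lock at row 5

Answer: 5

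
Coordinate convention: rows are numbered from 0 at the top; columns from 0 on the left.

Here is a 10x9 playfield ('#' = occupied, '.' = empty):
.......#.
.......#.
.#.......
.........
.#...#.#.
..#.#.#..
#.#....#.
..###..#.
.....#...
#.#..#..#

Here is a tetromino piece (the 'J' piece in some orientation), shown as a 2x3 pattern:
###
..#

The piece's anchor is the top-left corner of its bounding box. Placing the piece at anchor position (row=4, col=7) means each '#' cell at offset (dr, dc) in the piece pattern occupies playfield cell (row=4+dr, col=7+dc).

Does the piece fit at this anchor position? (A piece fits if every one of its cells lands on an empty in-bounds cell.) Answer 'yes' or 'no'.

Answer: no

Derivation:
Check each piece cell at anchor (4, 7):
  offset (0,0) -> (4,7): occupied ('#') -> FAIL
  offset (0,1) -> (4,8): empty -> OK
  offset (0,2) -> (4,9): out of bounds -> FAIL
  offset (1,2) -> (5,9): out of bounds -> FAIL
All cells valid: no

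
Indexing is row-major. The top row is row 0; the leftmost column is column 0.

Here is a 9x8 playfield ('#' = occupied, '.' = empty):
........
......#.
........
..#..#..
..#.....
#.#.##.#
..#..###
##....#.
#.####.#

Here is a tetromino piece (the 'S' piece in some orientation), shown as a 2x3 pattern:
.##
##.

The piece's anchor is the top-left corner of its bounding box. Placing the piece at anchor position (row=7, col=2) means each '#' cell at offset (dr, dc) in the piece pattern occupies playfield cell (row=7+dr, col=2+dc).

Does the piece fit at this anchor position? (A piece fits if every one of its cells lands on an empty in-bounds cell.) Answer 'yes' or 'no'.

Check each piece cell at anchor (7, 2):
  offset (0,1) -> (7,3): empty -> OK
  offset (0,2) -> (7,4): empty -> OK
  offset (1,0) -> (8,2): occupied ('#') -> FAIL
  offset (1,1) -> (8,3): occupied ('#') -> FAIL
All cells valid: no

Answer: no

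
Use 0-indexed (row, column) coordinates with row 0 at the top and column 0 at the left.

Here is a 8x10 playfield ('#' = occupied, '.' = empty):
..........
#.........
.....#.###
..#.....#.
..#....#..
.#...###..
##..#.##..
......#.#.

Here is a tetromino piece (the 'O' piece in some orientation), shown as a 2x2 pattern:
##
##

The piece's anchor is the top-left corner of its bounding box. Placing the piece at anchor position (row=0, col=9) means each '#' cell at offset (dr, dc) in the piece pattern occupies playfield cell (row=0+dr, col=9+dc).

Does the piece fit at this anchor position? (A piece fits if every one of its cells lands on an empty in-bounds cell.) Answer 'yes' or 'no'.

Check each piece cell at anchor (0, 9):
  offset (0,0) -> (0,9): empty -> OK
  offset (0,1) -> (0,10): out of bounds -> FAIL
  offset (1,0) -> (1,9): empty -> OK
  offset (1,1) -> (1,10): out of bounds -> FAIL
All cells valid: no

Answer: no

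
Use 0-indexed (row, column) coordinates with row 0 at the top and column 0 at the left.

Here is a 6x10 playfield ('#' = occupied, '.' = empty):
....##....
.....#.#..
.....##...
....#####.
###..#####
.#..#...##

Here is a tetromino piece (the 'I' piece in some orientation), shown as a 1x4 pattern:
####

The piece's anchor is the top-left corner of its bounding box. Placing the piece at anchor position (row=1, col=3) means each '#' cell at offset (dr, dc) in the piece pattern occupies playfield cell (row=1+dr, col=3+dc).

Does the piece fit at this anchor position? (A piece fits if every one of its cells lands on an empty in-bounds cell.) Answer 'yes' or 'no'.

Answer: no

Derivation:
Check each piece cell at anchor (1, 3):
  offset (0,0) -> (1,3): empty -> OK
  offset (0,1) -> (1,4): empty -> OK
  offset (0,2) -> (1,5): occupied ('#') -> FAIL
  offset (0,3) -> (1,6): empty -> OK
All cells valid: no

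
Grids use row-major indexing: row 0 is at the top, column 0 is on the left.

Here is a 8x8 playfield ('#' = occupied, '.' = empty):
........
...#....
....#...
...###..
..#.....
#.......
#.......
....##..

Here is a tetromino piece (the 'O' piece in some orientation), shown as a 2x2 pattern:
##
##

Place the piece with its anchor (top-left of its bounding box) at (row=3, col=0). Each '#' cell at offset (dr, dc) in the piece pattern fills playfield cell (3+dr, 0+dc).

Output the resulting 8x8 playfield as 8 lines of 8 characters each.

Fill (3+0,0+0) = (3,0)
Fill (3+0,0+1) = (3,1)
Fill (3+1,0+0) = (4,0)
Fill (3+1,0+1) = (4,1)

Answer: ........
...#....
....#...
##.###..
###.....
#.......
#.......
....##..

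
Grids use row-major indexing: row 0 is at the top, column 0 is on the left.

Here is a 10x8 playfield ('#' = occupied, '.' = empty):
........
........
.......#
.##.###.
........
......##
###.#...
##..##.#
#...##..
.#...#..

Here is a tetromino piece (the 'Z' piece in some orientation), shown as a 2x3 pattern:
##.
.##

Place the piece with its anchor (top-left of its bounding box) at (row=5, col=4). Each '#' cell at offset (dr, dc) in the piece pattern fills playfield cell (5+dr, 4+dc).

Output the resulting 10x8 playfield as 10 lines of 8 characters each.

Answer: ........
........
.......#
.##.###.
........
....####
###.###.
##..##.#
#...##..
.#...#..

Derivation:
Fill (5+0,4+0) = (5,4)
Fill (5+0,4+1) = (5,5)
Fill (5+1,4+1) = (6,5)
Fill (5+1,4+2) = (6,6)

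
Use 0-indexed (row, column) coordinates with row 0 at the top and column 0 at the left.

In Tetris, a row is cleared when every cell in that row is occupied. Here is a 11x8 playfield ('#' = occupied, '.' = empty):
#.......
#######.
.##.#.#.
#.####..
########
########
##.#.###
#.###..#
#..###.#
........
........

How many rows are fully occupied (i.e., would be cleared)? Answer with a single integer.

Check each row:
  row 0: 7 empty cells -> not full
  row 1: 1 empty cell -> not full
  row 2: 4 empty cells -> not full
  row 3: 3 empty cells -> not full
  row 4: 0 empty cells -> FULL (clear)
  row 5: 0 empty cells -> FULL (clear)
  row 6: 2 empty cells -> not full
  row 7: 3 empty cells -> not full
  row 8: 3 empty cells -> not full
  row 9: 8 empty cells -> not full
  row 10: 8 empty cells -> not full
Total rows cleared: 2

Answer: 2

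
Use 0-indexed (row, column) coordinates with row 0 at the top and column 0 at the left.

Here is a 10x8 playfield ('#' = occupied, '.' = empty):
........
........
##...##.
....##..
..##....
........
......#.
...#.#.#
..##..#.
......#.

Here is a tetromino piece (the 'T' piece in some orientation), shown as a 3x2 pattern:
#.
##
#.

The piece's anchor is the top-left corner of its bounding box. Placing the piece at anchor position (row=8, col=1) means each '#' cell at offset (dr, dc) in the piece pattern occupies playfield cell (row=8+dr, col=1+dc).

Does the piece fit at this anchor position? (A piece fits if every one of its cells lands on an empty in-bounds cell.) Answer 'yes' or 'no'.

Check each piece cell at anchor (8, 1):
  offset (0,0) -> (8,1): empty -> OK
  offset (1,0) -> (9,1): empty -> OK
  offset (1,1) -> (9,2): empty -> OK
  offset (2,0) -> (10,1): out of bounds -> FAIL
All cells valid: no

Answer: no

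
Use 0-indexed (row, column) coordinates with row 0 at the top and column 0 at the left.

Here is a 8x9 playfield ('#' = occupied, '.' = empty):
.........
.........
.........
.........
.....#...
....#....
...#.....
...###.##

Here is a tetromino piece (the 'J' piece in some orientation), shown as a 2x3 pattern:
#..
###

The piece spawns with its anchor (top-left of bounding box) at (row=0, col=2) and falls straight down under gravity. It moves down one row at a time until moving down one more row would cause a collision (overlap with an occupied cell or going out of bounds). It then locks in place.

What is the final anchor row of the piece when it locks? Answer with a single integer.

Spawn at (row=0, col=2). Try each row:
  row 0: fits
  row 1: fits
  row 2: fits
  row 3: fits
  row 4: blocked -> lock at row 3

Answer: 3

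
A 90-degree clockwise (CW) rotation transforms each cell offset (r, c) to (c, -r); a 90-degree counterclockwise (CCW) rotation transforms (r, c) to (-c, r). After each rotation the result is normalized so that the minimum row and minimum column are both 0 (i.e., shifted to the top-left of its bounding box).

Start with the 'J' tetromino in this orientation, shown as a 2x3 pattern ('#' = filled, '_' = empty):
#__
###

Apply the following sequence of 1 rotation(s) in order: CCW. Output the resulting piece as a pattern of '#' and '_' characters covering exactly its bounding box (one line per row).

Answer: _#
_#
##

Derivation:
Start:
#__
###
After rotation 1 (CCW):
_#
_#
##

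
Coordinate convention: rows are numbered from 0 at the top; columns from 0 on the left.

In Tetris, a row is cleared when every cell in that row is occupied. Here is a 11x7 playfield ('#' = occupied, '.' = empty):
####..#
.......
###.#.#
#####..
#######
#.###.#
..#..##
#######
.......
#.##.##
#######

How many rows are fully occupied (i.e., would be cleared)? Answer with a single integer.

Check each row:
  row 0: 2 empty cells -> not full
  row 1: 7 empty cells -> not full
  row 2: 2 empty cells -> not full
  row 3: 2 empty cells -> not full
  row 4: 0 empty cells -> FULL (clear)
  row 5: 2 empty cells -> not full
  row 6: 4 empty cells -> not full
  row 7: 0 empty cells -> FULL (clear)
  row 8: 7 empty cells -> not full
  row 9: 2 empty cells -> not full
  row 10: 0 empty cells -> FULL (clear)
Total rows cleared: 3

Answer: 3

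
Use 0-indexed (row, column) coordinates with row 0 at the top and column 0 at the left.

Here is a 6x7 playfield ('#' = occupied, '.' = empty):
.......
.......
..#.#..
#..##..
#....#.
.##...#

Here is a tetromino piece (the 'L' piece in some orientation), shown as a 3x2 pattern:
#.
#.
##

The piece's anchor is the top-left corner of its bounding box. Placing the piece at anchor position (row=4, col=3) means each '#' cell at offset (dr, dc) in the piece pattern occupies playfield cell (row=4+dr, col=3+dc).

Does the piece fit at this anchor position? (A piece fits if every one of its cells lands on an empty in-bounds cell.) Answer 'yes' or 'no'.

Check each piece cell at anchor (4, 3):
  offset (0,0) -> (4,3): empty -> OK
  offset (1,0) -> (5,3): empty -> OK
  offset (2,0) -> (6,3): out of bounds -> FAIL
  offset (2,1) -> (6,4): out of bounds -> FAIL
All cells valid: no

Answer: no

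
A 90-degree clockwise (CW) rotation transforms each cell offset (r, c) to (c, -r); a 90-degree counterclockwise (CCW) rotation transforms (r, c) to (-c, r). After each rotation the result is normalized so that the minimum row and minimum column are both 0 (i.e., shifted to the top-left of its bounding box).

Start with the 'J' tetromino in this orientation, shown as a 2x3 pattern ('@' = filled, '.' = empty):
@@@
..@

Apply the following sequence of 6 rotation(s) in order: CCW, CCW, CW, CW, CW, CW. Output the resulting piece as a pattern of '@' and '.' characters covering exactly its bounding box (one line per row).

Start:
@@@
..@
After rotation 1 (CCW):
@@
@.
@.
After rotation 2 (CCW):
@..
@@@
After rotation 3 (CW):
@@
@.
@.
After rotation 4 (CW):
@@@
..@
After rotation 5 (CW):
.@
.@
@@
After rotation 6 (CW):
@..
@@@

Answer: @..
@@@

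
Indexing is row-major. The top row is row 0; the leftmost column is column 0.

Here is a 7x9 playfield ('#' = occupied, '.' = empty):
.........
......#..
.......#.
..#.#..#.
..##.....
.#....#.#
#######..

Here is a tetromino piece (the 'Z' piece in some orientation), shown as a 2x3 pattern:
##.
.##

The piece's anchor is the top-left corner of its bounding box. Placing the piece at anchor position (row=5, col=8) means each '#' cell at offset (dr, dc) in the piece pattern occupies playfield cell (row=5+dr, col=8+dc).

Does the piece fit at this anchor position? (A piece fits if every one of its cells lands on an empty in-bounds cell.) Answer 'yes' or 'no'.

Check each piece cell at anchor (5, 8):
  offset (0,0) -> (5,8): occupied ('#') -> FAIL
  offset (0,1) -> (5,9): out of bounds -> FAIL
  offset (1,1) -> (6,9): out of bounds -> FAIL
  offset (1,2) -> (6,10): out of bounds -> FAIL
All cells valid: no

Answer: no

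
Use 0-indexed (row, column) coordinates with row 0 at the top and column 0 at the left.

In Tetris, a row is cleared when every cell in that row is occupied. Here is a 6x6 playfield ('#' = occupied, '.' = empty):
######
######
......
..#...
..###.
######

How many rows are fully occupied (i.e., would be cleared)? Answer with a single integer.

Check each row:
  row 0: 0 empty cells -> FULL (clear)
  row 1: 0 empty cells -> FULL (clear)
  row 2: 6 empty cells -> not full
  row 3: 5 empty cells -> not full
  row 4: 3 empty cells -> not full
  row 5: 0 empty cells -> FULL (clear)
Total rows cleared: 3

Answer: 3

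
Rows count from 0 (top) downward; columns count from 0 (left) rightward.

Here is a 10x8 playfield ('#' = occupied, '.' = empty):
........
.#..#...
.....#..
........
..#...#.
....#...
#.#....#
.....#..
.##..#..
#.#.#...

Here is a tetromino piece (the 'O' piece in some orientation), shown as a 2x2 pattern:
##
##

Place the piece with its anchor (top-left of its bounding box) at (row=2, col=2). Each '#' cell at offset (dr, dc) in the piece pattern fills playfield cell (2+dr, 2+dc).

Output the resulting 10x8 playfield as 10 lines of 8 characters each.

Answer: ........
.#..#...
..##.#..
..##....
..#...#.
....#...
#.#....#
.....#..
.##..#..
#.#.#...

Derivation:
Fill (2+0,2+0) = (2,2)
Fill (2+0,2+1) = (2,3)
Fill (2+1,2+0) = (3,2)
Fill (2+1,2+1) = (3,3)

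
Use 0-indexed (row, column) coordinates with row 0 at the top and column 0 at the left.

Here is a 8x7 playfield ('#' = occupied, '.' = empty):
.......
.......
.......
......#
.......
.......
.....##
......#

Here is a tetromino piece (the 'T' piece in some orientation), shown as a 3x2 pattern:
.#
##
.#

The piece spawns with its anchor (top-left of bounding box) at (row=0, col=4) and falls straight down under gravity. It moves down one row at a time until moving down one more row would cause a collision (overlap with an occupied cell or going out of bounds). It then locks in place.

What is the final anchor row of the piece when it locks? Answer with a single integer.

Answer: 3

Derivation:
Spawn at (row=0, col=4). Try each row:
  row 0: fits
  row 1: fits
  row 2: fits
  row 3: fits
  row 4: blocked -> lock at row 3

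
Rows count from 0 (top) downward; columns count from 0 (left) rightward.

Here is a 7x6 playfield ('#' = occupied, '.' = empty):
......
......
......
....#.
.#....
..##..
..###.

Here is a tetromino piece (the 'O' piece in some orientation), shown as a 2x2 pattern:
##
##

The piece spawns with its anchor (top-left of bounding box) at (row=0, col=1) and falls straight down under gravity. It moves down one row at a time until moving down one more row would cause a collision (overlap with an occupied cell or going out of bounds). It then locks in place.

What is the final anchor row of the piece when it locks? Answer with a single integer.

Answer: 2

Derivation:
Spawn at (row=0, col=1). Try each row:
  row 0: fits
  row 1: fits
  row 2: fits
  row 3: blocked -> lock at row 2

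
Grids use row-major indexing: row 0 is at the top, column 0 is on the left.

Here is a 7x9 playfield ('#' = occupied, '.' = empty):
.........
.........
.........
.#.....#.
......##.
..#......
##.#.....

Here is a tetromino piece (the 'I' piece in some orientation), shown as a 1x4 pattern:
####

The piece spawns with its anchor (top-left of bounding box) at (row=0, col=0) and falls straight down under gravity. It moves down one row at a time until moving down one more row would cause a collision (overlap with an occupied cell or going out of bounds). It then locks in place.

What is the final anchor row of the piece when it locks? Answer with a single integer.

Answer: 2

Derivation:
Spawn at (row=0, col=0). Try each row:
  row 0: fits
  row 1: fits
  row 2: fits
  row 3: blocked -> lock at row 2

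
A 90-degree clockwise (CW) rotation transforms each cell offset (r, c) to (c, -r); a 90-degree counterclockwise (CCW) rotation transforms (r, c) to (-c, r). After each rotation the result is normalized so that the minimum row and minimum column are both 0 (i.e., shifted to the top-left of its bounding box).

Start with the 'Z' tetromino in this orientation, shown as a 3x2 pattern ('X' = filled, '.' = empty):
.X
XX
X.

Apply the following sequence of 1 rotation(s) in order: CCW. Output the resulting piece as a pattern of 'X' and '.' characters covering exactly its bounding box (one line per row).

Start:
.X
XX
X.
After rotation 1 (CCW):
XX.
.XX

Answer: XX.
.XX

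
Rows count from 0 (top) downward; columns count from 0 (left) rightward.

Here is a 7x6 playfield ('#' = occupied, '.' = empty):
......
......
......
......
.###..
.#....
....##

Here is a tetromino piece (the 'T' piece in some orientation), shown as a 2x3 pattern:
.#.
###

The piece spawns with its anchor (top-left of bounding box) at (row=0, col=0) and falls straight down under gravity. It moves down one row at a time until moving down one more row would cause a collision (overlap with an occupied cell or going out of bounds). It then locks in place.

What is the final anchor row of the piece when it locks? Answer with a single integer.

Spawn at (row=0, col=0). Try each row:
  row 0: fits
  row 1: fits
  row 2: fits
  row 3: blocked -> lock at row 2

Answer: 2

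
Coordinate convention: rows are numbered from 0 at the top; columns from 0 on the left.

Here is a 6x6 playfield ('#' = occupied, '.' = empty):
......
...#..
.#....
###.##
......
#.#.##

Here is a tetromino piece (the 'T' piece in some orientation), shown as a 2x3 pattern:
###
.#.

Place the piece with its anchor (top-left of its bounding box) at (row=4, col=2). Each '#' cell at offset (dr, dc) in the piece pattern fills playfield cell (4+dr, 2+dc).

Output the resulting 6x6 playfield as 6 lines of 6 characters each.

Fill (4+0,2+0) = (4,2)
Fill (4+0,2+1) = (4,3)
Fill (4+0,2+2) = (4,4)
Fill (4+1,2+1) = (5,3)

Answer: ......
...#..
.#....
###.##
..###.
#.####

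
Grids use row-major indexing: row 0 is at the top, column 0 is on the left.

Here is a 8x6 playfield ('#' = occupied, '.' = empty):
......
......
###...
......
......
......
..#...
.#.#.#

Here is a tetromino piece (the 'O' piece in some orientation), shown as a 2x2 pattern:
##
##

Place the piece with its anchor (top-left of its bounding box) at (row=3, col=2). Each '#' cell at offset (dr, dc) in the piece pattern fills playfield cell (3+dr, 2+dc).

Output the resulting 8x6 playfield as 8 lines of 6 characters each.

Answer: ......
......
###...
..##..
..##..
......
..#...
.#.#.#

Derivation:
Fill (3+0,2+0) = (3,2)
Fill (3+0,2+1) = (3,3)
Fill (3+1,2+0) = (4,2)
Fill (3+1,2+1) = (4,3)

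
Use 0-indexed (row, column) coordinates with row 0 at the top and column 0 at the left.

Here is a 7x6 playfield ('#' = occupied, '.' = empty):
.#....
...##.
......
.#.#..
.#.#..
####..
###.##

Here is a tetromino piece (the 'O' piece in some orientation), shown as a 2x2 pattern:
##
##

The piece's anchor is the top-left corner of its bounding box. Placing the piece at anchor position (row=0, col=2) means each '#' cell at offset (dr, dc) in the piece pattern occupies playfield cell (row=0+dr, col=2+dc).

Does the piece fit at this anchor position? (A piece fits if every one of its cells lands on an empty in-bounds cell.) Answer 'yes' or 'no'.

Check each piece cell at anchor (0, 2):
  offset (0,0) -> (0,2): empty -> OK
  offset (0,1) -> (0,3): empty -> OK
  offset (1,0) -> (1,2): empty -> OK
  offset (1,1) -> (1,3): occupied ('#') -> FAIL
All cells valid: no

Answer: no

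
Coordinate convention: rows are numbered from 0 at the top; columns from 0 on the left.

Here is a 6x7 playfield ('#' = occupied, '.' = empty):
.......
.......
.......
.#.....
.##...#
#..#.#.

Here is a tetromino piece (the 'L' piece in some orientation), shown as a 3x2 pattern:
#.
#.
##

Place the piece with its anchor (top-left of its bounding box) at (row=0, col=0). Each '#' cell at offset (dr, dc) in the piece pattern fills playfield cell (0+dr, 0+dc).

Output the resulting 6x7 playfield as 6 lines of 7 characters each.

Answer: #......
#......
##.....
.#.....
.##...#
#..#.#.

Derivation:
Fill (0+0,0+0) = (0,0)
Fill (0+1,0+0) = (1,0)
Fill (0+2,0+0) = (2,0)
Fill (0+2,0+1) = (2,1)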